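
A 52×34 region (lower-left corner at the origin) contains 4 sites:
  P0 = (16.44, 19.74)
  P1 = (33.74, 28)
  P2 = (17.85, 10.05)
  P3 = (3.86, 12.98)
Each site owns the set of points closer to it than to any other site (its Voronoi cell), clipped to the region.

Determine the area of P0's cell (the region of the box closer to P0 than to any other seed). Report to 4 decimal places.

1. box [0,52]×[0,34]: [(0, 0) (52, 0) (52, 34) (0, 34)]
2. ⊥bis P0·P1 via (25.09,23.87): [(0, 0) (36.4869, 0) (20.2534, 34) (0, 34)]  |A|=964.5843
3. ⊥bis P0·P2 via (17.145,14.895): [(0, 12.4002) (28.5807, 16.559) (20.2534, 34) (0, 34)]  |A|=485.2875
4. ⊥bis P0·P3 via (10.15,16.36): [(11.3874, 14.0572) (28.5807, 16.559) (20.2534, 34) (0.671, 34)]  |A|=355.6142
5. canonical 4-gon: [(11.3874, 14.0572) (28.5807, 16.559) (20.2534, 34) (0.671, 34)]
6. shoelace: 355.6142

Area of P0's cell: 355.6142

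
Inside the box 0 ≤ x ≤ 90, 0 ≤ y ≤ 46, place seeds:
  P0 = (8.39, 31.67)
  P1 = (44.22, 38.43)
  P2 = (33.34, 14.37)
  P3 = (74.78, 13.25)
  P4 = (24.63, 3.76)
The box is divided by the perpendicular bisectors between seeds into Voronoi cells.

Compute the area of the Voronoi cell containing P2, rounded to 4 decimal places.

Area of P2's cell: 720.2040

1. box [0,90]×[0,46]: [(0, 0) (90, 0) (90, 46) (0, 46)]
2. ⊥bis P2·P0 via (20.865,23.02): [(4.9032, 0) (90, 0) (90, 46) (36.799, 46)]  |A|=3180.8479
3. ⊥bis P2·P1 via (38.78,26.4): [(26.9256, 31.7606) (4.9032, 0) (90, 0) (90, 3.2382)]  |A|=1453.4845
4. ⊥bis P2·P3 via (54.06,13.81): [(54.2117, 19.4218) (26.9256, 31.7606) (4.9032, 0) (53.6868, 0)]  |A|=1042.9067
5. ⊥bis P2·P4 via (28.985,9.065): [(54.2117, 19.4218) (26.9256, 31.7606) (17.6442, 18.3749) (40.0274, 0) (53.6868, 0)]  |A|=720.204
6. canonical 5-gon: [(54.2117, 19.4218) (26.9256, 31.7606) (17.6442, 18.3749) (40.0274, 0) (53.6868, 0)]
7. shoelace: 720.204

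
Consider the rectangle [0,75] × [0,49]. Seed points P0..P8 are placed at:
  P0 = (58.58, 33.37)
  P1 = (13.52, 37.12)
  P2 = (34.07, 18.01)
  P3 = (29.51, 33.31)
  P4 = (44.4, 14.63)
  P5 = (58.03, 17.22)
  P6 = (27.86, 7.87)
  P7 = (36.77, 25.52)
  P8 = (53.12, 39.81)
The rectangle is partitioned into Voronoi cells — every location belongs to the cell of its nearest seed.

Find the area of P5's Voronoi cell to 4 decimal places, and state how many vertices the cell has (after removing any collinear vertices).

1. box [0,75]×[0,49]: [(0, 0) (75, 0) (75, 49) (0, 49)]
2. ⊥bis P5·P0 via (58.305,25.295): [(0, 27.2806) (0, 0) (75, 0) (75, 24.7264)]  |A|=1950.2647
3. ⊥bis P5·P1 via (35.775,27.17): [(35.2872, 26.0789) (23.6275, 0) (75, 0) (75, 24.7264)]  |A|=1160.8466
4. ⊥bis P5·P2 via (46.05,17.615): [(46.3167, 25.7033) (45.4692, 0) (75, 0) (75, 24.7264)]  |A|=734.1372
5. ⊥bis P5·P3 via (43.77,25.265): [(46.3167, 25.7033) (45.4692, 0) (75, 0) (75, 24.7264)]  |A|=734.1372
6. ⊥bis P5·P4 via (51.215,15.925): [(49.3767, 25.5991) (54.2411, 0) (75, 0) (75, 24.7264)]  |A|=582.4904
7. ⊥bis P5·P6 via (42.945,12.545): [(49.3767, 25.5991) (54.2411, 0) (75, 0) (75, 24.7264)]  |A|=582.4904
8. ⊥bis P5·P7 via (47.4,21.37): [(49.3767, 25.5991) (54.2411, 0) (75, 0) (75, 24.7264)]  |A|=582.4904
9. ⊥bis P5·P8 via (55.575,28.515): [(49.3767, 25.5991) (54.2411, 0) (75, 0) (75, 24.7264)]  |A|=582.4904
10. canonical 4-gon: [(49.3767, 25.5991) (54.2411, 0) (75, 0) (75, 24.7264)]
11. shoelace: 582.4904

Area of P5's cell: 582.4904 (4 vertices)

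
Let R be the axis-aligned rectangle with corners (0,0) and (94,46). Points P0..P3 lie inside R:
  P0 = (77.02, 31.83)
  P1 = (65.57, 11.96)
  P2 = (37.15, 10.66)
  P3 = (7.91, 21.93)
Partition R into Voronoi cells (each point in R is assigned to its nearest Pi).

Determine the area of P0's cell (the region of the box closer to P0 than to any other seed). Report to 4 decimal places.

Area of P0's cell: 1113.0002

1. box [0,94]×[0,46]: [(0, 0) (94, 0) (94, 46) (0, 46)]
2. ⊥bis P0·P1 via (71.295,21.895): [(94, 8.8113) (94, 46) (29.4639, 46)]  |A|=1200.0058
3. ⊥bis P0·P2 via (57.085,21.245): [(50.323, 33.98) (94, 8.8113) (94, 46) (43.9407, 46)]  |A|=1113.0002
4. ⊥bis P0·P3 via (42.465,26.88): [(50.323, 33.98) (94, 8.8113) (94, 46) (43.9407, 46)]  |A|=1113.0002
5. canonical 4-gon: [(50.323, 33.98) (94, 8.8113) (94, 46) (43.9407, 46)]
6. shoelace: 1113.0002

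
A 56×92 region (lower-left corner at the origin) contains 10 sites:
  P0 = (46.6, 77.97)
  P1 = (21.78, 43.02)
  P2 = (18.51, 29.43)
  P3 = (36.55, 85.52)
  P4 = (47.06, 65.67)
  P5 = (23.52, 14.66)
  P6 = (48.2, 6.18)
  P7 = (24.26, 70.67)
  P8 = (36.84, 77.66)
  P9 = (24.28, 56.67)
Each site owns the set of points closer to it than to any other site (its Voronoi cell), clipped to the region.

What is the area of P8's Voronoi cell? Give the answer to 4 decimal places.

1. box [0,56]×[0,92]: [(0, 0) (56, 0) (56, 92) (0, 92)]
2. ⊥bis P8·P0 via (41.72,77.815): [(0, 0) (44.1916, 0) (41.2695, 92) (0, 92)]  |A|=3931.2076
3. ⊥bis P8·P1 via (29.31,60.34): [(0, 73.0827) (42.4566, 54.6244) (41.2695, 92) (0, 92)]  |A|=1172.8159
4. ⊥bis P8·P2 via (27.675,53.545): [(0, 73.0827) (42.4566, 54.6244) (41.2695, 92) (0, 92)]  |A|=1172.8159
5. ⊥bis P8·P3 via (36.695,81.59): [(0, 80.2361) (0, 73.0827) (42.4566, 54.6244) (41.5944, 81.7708)]  |A|=717.0828
6. ⊥bis P8·P4 via (41.95,71.665): [(0, 80.2361) (0, 73.0827) (28.882, 60.5261) (41.9163, 71.6362) (41.5944, 81.7708)]  |A|=603.2127
7. ⊥bis P8·P5 via (30.18,46.16): [(0, 80.2361) (0, 73.0827) (28.882, 60.5261) (41.9163, 71.6362) (41.5944, 81.7708)]  |A|=603.2127
8. ⊥bis P8·P6 via (42.52,41.92): [(0, 80.2361) (0, 73.0827) (28.882, 60.5261) (41.9163, 71.6362) (41.5944, 81.7708)]  |A|=603.2127
9. ⊥bis P8·P7 via (30.55,74.165): [(26.6307, 81.2187) (35.1566, 65.8745) (41.9163, 71.6362) (41.5944, 81.7708)]  |A|=152.3369
10. ⊥bis P8·P9 via (30.56,67.165): [(26.6307, 81.2187) (35.1566, 65.8745) (41.9163, 71.6362) (41.5944, 81.7708)]  |A|=152.3369
11. canonical 4-gon: [(26.6307, 81.2187) (35.1566, 65.8745) (41.9163, 71.6362) (41.5944, 81.7708)]
12. shoelace: 152.3369

Area of P8's cell: 152.3369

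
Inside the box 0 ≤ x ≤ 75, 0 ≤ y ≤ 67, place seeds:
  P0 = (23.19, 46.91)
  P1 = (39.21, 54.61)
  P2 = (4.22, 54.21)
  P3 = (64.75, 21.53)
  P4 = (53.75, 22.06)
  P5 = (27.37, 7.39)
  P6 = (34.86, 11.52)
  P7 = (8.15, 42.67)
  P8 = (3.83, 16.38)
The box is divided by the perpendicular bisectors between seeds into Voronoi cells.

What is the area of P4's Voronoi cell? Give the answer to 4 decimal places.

1. box [0,75]×[0,67]: [(0, 0) (75, 0) (75, 67) (0, 67)]
2. ⊥bis P4·P0 via (38.47,34.485): [(10.4284, 0) (75, 0) (75, 67) (64.9097, 67)]  |A|=2501.1741
3. ⊥bis P4·P1 via (46.48,38.335): [(38.8173, 34.9121) (10.4284, 0) (75, 0) (75, 51.0748)]  |A|=2051.1778
4. ⊥bis P4·P2 via (28.985,38.135): [(38.8173, 34.9121) (10.4284, 0) (75, 0) (75, 51.0748)]  |A|=2051.1778
5. ⊥bis P4·P3 via (59.25,21.795): [(60.3453, 44.5286) (38.8173, 34.9121) (10.4284, 0) (58.1999, 0)]  |A|=1302.8929
6. ⊥bis P4·P5 via (40.56,14.725): [(60.3453, 44.5286) (38.8173, 34.9121) (33.1854, 27.9862) (48.7486, 0) (58.1999, 0)]  |A|=766.6747
7. ⊥bis P4·P6 via (44.305,16.79): [(60.3453, 44.5286) (38.8173, 34.9121) (36.0751, 31.5398) (53.6733, 0) (58.1999, 0)]  |A|=620.9251
8. ⊥bis P4·P7 via (30.95,32.365): [(60.3453, 44.5286) (38.8173, 34.9121) (36.0751, 31.5398) (53.6733, 0) (58.1999, 0)]  |A|=620.9251
9. ⊥bis P4·P8 via (28.79,19.22): [(60.3453, 44.5286) (38.8173, 34.9121) (36.0751, 31.5398) (53.6733, 0) (58.1999, 0)]  |A|=620.9251
10. canonical 5-gon: [(60.3453, 44.5286) (38.8173, 34.9121) (36.0751, 31.5398) (53.6733, 0) (58.1999, 0)]
11. shoelace: 620.9251

Area of P4's cell: 620.9251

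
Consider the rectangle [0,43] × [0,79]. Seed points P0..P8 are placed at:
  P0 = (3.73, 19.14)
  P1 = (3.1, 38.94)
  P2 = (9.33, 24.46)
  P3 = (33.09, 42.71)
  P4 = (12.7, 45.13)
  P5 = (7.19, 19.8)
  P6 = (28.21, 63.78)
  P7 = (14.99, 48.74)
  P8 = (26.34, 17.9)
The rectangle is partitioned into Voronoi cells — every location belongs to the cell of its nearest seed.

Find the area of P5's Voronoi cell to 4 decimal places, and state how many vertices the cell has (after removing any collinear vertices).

Area of P5's cell: 183.2347 (4 vertices)

1. box [0,43]×[0,79]: [(0, 0) (43, 0) (43, 79) (0, 79)]
2. ⊥bis P5·P0 via (5.46,19.47): [(0, 48.0936) (9.1739, 0) (43, 0) (43, 79) (0, 79)]  |A|=3176.3962
3. ⊥bis P5·P1 via (5.145,29.37): [(3.6332, 29.0469) (9.1739, 0) (43, 0) (43, 37.4592)]  |A|=1228.5963
4. ⊥bis P5·P2 via (8.26,22.13): [(4.6351, 23.7947) (9.1739, 0) (43, 0) (43, 6.1764)]  |A|=520.9194
5. ⊥bis P5·P3 via (20.14,31.255): [(41.8605, 6.6997) (4.6351, 23.7947) (9.1739, 0) (43, 0) (43, 5.4115)]  |A|=520.4836
6. ⊥bis P5·P4 via (9.945,32.465): [(41.8605, 6.6997) (4.6351, 23.7947) (9.1739, 0) (43, 0) (43, 5.4115)]  |A|=520.4836
7. ⊥bis P5·P6 via (17.7,41.79): [(41.8605, 6.6997) (4.6351, 23.7947) (9.1739, 0) (43, 0) (43, 5.4115)]  |A|=520.4836
8. ⊥bis P5·P7 via (11.09,34.27): [(41.8605, 6.6997) (4.6351, 23.7947) (9.1739, 0) (43, 0) (43, 5.4115)]  |A|=520.4836
9. ⊥bis P5·P8 via (16.765,18.85): [(16.7056, 18.2515) (4.6351, 23.7947) (9.1739, 0) (14.8948, 0)]  |A|=183.2347
10. canonical 4-gon: [(16.7056, 18.2515) (4.6351, 23.7947) (9.1739, 0) (14.8948, 0)]
11. shoelace: 183.2347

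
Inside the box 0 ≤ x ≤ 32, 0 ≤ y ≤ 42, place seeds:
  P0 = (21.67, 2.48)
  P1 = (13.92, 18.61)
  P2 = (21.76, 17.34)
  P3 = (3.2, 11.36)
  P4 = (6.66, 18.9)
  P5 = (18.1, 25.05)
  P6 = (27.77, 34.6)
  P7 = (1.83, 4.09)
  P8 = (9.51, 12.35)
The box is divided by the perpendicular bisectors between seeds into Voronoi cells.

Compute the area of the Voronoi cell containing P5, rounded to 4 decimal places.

Area of P5's cell: 261.7650

1. box [0,32]×[0,42]: [(0, 0) (32, 0) (32, 42) (0, 42)]
2. ⊥bis P5·P0 via (19.885,13.765): [(0, 10.6197) (32, 15.6813) (32, 42) (0, 42)]  |A|=923.1843
3. ⊥bis P5·P1 via (16.01,21.83): [(0, 32.2216) (26.7601, 14.8525) (32, 15.6813) (32, 42) (0, 42)]  |A|=634.1502
4. ⊥bis P5·P2 via (19.93,21.195): [(0, 32.2216) (18.231, 20.3884) (32, 26.9247) (32, 42) (0, 42)]  |A|=538.7058
5. ⊥bis P5·P3 via (10.65,18.205): [(0, 32.2216) (18.231, 20.3884) (32, 26.9247) (32, 42) (0, 42)]  |A|=538.7058
6. ⊥bis P5·P4 via (12.38,21.975): [(10.5543, 25.3711) (18.231, 20.3884) (32, 26.9247) (32, 42) (1.6148, 42)]  |A|=473.6775
7. ⊥bis P5·P6 via (22.935,29.825): [(10.5543, 25.3711) (18.231, 20.3884) (27.7784, 24.9207) (10.9111, 42) (1.6148, 42)]  |A|=261.765
8. ⊥bis P5·P7 via (9.965,14.57): [(10.5543, 25.3711) (18.231, 20.3884) (27.7784, 24.9207) (10.9111, 42) (1.6148, 42)]  |A|=261.765
9. ⊥bis P5·P8 via (13.805,18.7): [(10.5543, 25.3711) (18.231, 20.3884) (27.7784, 24.9207) (10.9111, 42) (1.6148, 42)]  |A|=261.765
10. canonical 5-gon: [(10.5543, 25.3711) (18.231, 20.3884) (27.7784, 24.9207) (10.9111, 42) (1.6148, 42)]
11. shoelace: 261.765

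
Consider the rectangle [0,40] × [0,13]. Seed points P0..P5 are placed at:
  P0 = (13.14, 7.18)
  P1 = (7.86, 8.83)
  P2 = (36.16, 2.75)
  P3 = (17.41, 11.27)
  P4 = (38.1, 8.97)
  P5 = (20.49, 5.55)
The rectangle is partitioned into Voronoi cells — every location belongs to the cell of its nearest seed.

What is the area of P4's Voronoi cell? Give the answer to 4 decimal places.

Area of P4's cell: 71.2317

1. box [0,40]×[0,13]: [(0, 0) (40, 0) (40, 13) (0, 13)]
2. ⊥bis P4·P0 via (25.62,8.075): [(26.1991, 0) (40, 0) (40, 13) (25.2668, 13)]  |A|=185.4716
3. ⊥bis P4·P1 via (22.98,8.9): [(26.1991, 0) (40, 0) (40, 13) (25.2668, 13)]  |A|=185.4716
4. ⊥bis P4·P2 via (37.13,5.86): [(25.5191, 9.4814) (40, 4.9649) (40, 13) (25.2668, 13)]  |A|=84.0981
5. ⊥bis P4·P3 via (27.755,10.12): [(27.6115, 8.8288) (40, 4.9649) (40, 13) (28.0752, 13)]  |A|=74.6423
6. ⊥bis P4·P5 via (29.295,7.26): [(29.0792, 8.371) (40, 4.9649) (40, 13) (28.1802, 13)]  |A|=71.2317
7. canonical 4-gon: [(29.0792, 8.371) (40, 4.9649) (40, 13) (28.1802, 13)]
8. shoelace: 71.2317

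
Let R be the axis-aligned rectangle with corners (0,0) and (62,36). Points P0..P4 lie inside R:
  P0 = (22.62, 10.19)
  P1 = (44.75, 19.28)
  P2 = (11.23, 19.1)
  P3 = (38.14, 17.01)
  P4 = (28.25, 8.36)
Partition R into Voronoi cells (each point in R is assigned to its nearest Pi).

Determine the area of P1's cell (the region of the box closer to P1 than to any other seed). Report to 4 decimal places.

Area of P1's cell: 738.1874

1. box [0,62]×[0,36]: [(0, 0) (62, 0) (62, 36) (0, 36)]
2. ⊥bis P1·P0 via (33.685,14.735): [(39.7375, 0) (62, 0) (62, 36) (24.9503, 36)]  |A|=1067.6201
3. ⊥bis P1·P2 via (27.99,19.19): [(27.9388, 28.7244) (39.7375, 0) (62, 0) (62, 36) (27.8997, 36)]  |A|=1056.8906
4. ⊥bis P1·P3 via (41.445,18.145): [(47.6763, 0) (62, 0) (62, 36) (35.3133, 36)]  |A|=738.1874
5. ⊥bis P1·P4 via (36.5,13.82): [(47.6763, 0) (62, 0) (62, 36) (35.3133, 36)]  |A|=738.1874
6. canonical 4-gon: [(47.6763, 0) (62, 0) (62, 36) (35.3133, 36)]
7. shoelace: 738.1874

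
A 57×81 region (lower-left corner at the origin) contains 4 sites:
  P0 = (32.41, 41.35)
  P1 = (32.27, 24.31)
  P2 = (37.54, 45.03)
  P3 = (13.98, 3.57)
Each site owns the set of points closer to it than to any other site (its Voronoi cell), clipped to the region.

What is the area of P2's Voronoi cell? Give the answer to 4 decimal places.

1. box [0,57]×[0,81]: [(0, 0) (57, 0) (57, 81) (0, 81)]
2. ⊥bis P2·P0 via (34.975,43.19): [(57, 12.4867) (57, 81) (7.852, 81)]  |A|=1683.6453
3. ⊥bis P2·P1 via (34.905,34.67): [(42.4664, 32.7468) (57, 29.0503) (57, 81) (7.852, 81)]  |A|=1563.281
4. ⊥bis P2·P3 via (25.76,24.3): [(42.4664, 32.7468) (57, 29.0503) (57, 81) (7.852, 81)]  |A|=1563.281
5. canonical 4-gon: [(42.4664, 32.7468) (57, 29.0503) (57, 81) (7.852, 81)]
6. shoelace: 1563.281

Area of P2's cell: 1563.2810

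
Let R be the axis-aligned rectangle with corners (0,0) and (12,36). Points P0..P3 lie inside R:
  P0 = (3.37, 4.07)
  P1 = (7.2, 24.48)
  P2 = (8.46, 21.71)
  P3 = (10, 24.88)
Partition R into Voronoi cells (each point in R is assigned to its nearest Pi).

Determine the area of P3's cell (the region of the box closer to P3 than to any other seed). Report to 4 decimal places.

Area of P3's cell: 54.0280

1. box [0,12]×[0,36]: [(0, 0) (12, 0) (12, 36) (0, 36)]
2. ⊥bis P3·P0 via (6.685,14.475): [(0, 16.6048) (12, 12.7817) (12, 36) (0, 36)]  |A|=255.6811
3. ⊥bis P3·P1 via (8.6,24.68): [(10.2187, 13.3492) (12, 12.7817) (12, 36) (6.9829, 36)]  |A|=77.5008
4. ⊥bis P3·P2 via (9.23,23.295): [(8.7656, 23.5206) (12, 21.9493) (12, 36) (6.9829, 36)]  |A|=54.028
5. canonical 4-gon: [(8.7656, 23.5206) (12, 21.9493) (12, 36) (6.9829, 36)]
6. shoelace: 54.028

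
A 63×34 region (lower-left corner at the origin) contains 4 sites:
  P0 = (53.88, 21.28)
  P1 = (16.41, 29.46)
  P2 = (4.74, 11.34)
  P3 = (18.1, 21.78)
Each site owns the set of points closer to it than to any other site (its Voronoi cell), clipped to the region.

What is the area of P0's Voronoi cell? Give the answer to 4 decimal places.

Area of P0's cell: 918.6625

1. box [0,63]×[0,34]: [(0, 0) (63, 0) (63, 34) (0, 34)]
2. ⊥bis P0·P1 via (35.145,25.37): [(29.6065, 0) (63, 0) (63, 34) (37.029, 34)]  |A|=1009.1961
3. ⊥bis P0·P2 via (29.31,16.31): [(31.1651, 7.1392) (32.6092, 0) (63, 0) (63, 34) (37.029, 34)]  |A|=998.4779
4. ⊥bis P0·P3 via (35.99,21.53): [(36.1051, 29.768) (35.6891, 0) (63, 0) (63, 34) (37.029, 34)]  |A|=918.6625
5. canonical 5-gon: [(36.1051, 29.768) (35.6891, 0) (63, 0) (63, 34) (37.029, 34)]
6. shoelace: 918.6625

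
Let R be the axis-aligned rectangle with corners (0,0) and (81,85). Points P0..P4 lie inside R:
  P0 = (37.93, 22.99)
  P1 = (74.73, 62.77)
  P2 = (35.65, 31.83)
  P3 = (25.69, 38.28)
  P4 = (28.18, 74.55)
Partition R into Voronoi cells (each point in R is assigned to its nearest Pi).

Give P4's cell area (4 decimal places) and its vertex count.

Area of P4's cell: 1473.9059 (5 vertices)

1. box [0,81]×[0,85]: [(0, 0) (81, 0) (81, 85) (0, 85)]
2. ⊥bis P4·P0 via (33.055,48.77): [(0, 42.5193) (81, 57.8364) (81, 85) (0, 85)]  |A|=2820.5941
3. ⊥bis P4·P1 via (51.455,68.66): [(0, 42.5193) (47.0934, 51.4247) (55.59, 85) (0, 85)]  |A|=1933.5073
4. ⊥bis P4·P2 via (31.915,53.19): [(0, 47.6094) (48.2636, 56.0487) (55.59, 85) (0, 85)]  |A|=1707.0045
5. ⊥bis P4·P3 via (26.935,56.415): [(0, 58.2641) (43.7548, 55.2603) (48.2636, 56.0487) (55.59, 85) (0, 85)]  |A|=1473.9059
6. canonical 5-gon: [(0, 58.2641) (43.7548, 55.2603) (48.2636, 56.0487) (55.59, 85) (0, 85)]
7. shoelace: 1473.9059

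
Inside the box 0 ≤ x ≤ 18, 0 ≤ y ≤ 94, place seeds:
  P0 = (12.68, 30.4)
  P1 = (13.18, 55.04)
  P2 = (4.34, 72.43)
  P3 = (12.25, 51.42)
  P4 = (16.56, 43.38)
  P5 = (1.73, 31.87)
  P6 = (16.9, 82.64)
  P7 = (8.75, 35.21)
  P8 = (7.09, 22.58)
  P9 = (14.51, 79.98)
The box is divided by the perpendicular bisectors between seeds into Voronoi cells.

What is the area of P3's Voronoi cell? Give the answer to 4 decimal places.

Area of P3's cell: 151.0952

1. box [0,18]×[0,94]: [(0, 0) (18, 0) (18, 94) (0, 94)]
2. ⊥bis P3·P0 via (12.465,40.91): [(0, 40.655) (18, 41.0232) (18, 94) (0, 94)]  |A|=956.8959
3. ⊥bis P3·P1 via (12.715,53.23): [(0, 56.4966) (0, 40.655) (18, 41.0232) (18, 51.8723)]  |A|=240.2152
4. ⊥bis P3·P2 via (8.295,61.925): [(0, 56.4966) (0, 40.655) (18, 41.0232) (18, 51.8723)]  |A|=240.2152
5. ⊥bis P3·P4 via (14.405,47.4): [(0, 56.4966) (0, 40.655) (1.895, 40.6938) (18, 49.3272) (18, 51.8723)]  |A|=173.3477
6. ⊥bis P3·P5 via (6.99,41.645): [(0, 56.4966) (0, 45.4064) (5.3329, 42.5367) (18, 49.3272) (18, 51.8723)]  |A|=158.999
7. ⊥bis P3·P6 via (14.575,67.03): [(0, 56.4966) (0, 45.4064) (5.3329, 42.5367) (18, 49.3272) (18, 51.8723)]  |A|=158.999
8. ⊥bis P3·P7 via (10.5,43.315): [(0, 56.4966) (0, 45.5821) (7.8515, 43.8869) (18, 49.3272) (18, 51.8723)]  |A|=151.0952
9. ⊥bis P3·P8 via (9.67,37): [(0, 56.4966) (0, 45.5821) (7.8515, 43.8869) (18, 49.3272) (18, 51.8723)]  |A|=151.0952
10. ⊥bis P3·P9 via (13.38,65.7): [(0, 56.4966) (0, 45.5821) (7.8515, 43.8869) (18, 49.3272) (18, 51.8723)]  |A|=151.0952
11. canonical 5-gon: [(0, 56.4966) (0, 45.5821) (7.8515, 43.8869) (18, 49.3272) (18, 51.8723)]
12. shoelace: 151.0952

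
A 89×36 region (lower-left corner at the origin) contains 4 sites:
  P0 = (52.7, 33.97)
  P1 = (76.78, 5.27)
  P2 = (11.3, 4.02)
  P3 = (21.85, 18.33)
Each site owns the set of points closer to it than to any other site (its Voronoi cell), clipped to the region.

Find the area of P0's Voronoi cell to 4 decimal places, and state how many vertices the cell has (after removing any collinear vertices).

Area of P0's cell: 795.2704 (3 vertices)

1. box [0,89]×[0,36]: [(0, 0) (89, 0) (89, 36) (0, 36)]
2. ⊥bis P0·P1 via (64.74,19.62): [(0, 0) (41.3557, 0) (84.2627, 36) (0, 36)]  |A|=2261.1307
3. ⊥bis P0·P2 via (32,18.995): [(44.085, 2.2899) (84.2627, 36) (19.6981, 36)]  |A|=1088.2391
4. ⊥bis P0·P3 via (37.275,26.15): [(47.7938, 5.4017) (84.2627, 36) (32.2814, 36)]  |A|=795.2704
5. canonical 3-gon: [(47.7938, 5.4017) (84.2627, 36) (32.2814, 36)]
6. shoelace: 795.2704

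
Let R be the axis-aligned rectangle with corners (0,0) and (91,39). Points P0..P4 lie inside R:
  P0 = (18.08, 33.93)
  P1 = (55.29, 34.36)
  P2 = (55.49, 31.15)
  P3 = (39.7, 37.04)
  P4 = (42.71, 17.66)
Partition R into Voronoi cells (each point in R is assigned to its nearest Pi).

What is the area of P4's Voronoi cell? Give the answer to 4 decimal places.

Area of P4's cell: 1033.5669

1. box [0,91]×[0,39]: [(0, 0) (91, 0) (91, 39) (0, 39)]
2. ⊥bis P4·P0 via (30.395,25.795): [(13.3554, 0) (91, 0) (91, 39) (39.1179, 39)]  |A|=2525.7698
3. ⊥bis P4·P1 via (49,26.01): [(36.6717, 35.2968) (13.3554, 0) (83.5284, 0)]  |A|=1238.4415
4. ⊥bis P4·P2 via (49.1,24.405): [(41.2181, 31.872) (36.6717, 35.2968) (13.3554, 0) (74.8608, 0)]  |A|=1100.3154
5. ⊥bis P4·P3 via (41.205,27.35): [(45.3172, 27.9887) (30.3038, 25.6569) (13.3554, 0) (74.8608, 0)]  |A|=1033.5669
6. canonical 4-gon: [(45.3172, 27.9887) (30.3038, 25.6569) (13.3554, 0) (74.8608, 0)]
7. shoelace: 1033.5669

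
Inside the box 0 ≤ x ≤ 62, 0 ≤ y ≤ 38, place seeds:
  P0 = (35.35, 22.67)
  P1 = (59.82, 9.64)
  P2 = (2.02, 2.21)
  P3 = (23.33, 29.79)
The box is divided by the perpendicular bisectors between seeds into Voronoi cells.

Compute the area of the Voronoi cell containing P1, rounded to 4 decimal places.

1. box [0,62]×[0,38]: [(0, 0) (62, 0) (62, 38) (0, 38)]
2. ⊥bis P1·P0 via (47.585,16.155): [(38.9826, 0) (62, 0) (62, 38) (59.2172, 38)]  |A|=490.2026
3. ⊥bis P1·P2 via (30.92,5.925): [(38.9826, 0) (62, 0) (62, 38) (59.2172, 38)]  |A|=490.2026
4. ⊥bis P1·P3 via (41.575,19.715): [(38.9826, 0) (62, 0) (62, 38) (59.2172, 38)]  |A|=490.2026
5. canonical 4-gon: [(38.9826, 0) (62, 0) (62, 38) (59.2172, 38)]
6. shoelace: 490.2026

Area of P1's cell: 490.2026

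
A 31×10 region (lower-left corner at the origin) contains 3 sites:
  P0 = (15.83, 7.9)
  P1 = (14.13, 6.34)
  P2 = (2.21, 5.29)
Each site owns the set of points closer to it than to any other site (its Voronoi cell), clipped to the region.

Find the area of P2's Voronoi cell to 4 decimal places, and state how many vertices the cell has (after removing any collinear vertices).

1. box [0,31]×[0,10]: [(0, 0) (31, 0) (31, 10) (0, 10)]
2. ⊥bis P2·P0 via (9.02,6.595): [(0, 0) (10.2838, 0) (8.3675, 10) (0, 10)]  |A|=93.2565
3. ⊥bis P2·P1 via (8.17,5.815): [(0, 0) (8.6822, 0) (7.8014, 10) (0, 10)]  |A|=82.4179
4. canonical 4-gon: [(0, 0) (8.6822, 0) (7.8014, 10) (0, 10)]
5. shoelace: 82.4179

Area of P2's cell: 82.4179 (4 vertices)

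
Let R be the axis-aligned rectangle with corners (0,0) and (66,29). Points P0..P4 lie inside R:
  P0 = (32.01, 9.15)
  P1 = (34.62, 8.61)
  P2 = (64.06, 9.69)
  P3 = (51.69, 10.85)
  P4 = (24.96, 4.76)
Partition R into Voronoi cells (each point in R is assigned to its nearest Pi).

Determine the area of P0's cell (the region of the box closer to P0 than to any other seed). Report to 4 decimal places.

Area of P0's cell: 311.1179

1. box [0,66]×[0,29]: [(0, 0) (66, 0) (66, 29) (0, 29)]
2. ⊥bis P0·P1 via (33.315,8.88): [(0, 0) (31.4778, 0) (37.4778, 29) (0, 29)]  |A|=999.855
3. ⊥bis P0·P2 via (48.035,9.42): [(0, 0) (31.4778, 0) (37.4778, 29) (0, 29)]  |A|=999.855
4. ⊥bis P0·P3 via (41.85,10): [(0, 0) (31.4778, 0) (37.4778, 29) (0, 29)]  |A|=999.855
5. ⊥bis P0·P4 via (28.485,6.955): [(31.8115, 1.6129) (37.4778, 29) (14.7577, 29)]  |A|=311.1179
6. canonical 3-gon: [(31.8115, 1.6129) (37.4778, 29) (14.7577, 29)]
7. shoelace: 311.1179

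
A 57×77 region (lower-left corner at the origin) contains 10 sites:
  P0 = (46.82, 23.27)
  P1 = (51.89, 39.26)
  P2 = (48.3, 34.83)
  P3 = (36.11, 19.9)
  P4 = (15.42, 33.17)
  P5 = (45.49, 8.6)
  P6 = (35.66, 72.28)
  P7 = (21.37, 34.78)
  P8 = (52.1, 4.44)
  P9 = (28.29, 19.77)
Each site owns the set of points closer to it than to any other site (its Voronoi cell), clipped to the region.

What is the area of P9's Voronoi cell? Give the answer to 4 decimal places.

1. box [0,57]×[0,77]: [(0, 0) (57, 0) (57, 77) (0, 77)]
2. ⊥bis P9·P0 via (37.555,21.52): [(0, 0) (41.6198, 0) (27.0758, 77) (0, 77)]  |A|=2644.7782
3. ⊥bis P9·P1 via (40.09,29.515): [(0, 0) (41.6198, 0) (34.8454, 35.8656) (0.8746, 77) (0, 77)]  |A|=2105.8942
4. ⊥bis P9·P2 via (38.295,27.3): [(0, 0) (41.6198, 0) (35.8495, 30.5493) (1.0435, 76.7956) (0.8746, 77) (0, 77)]  |A|=2036.5931
5. ⊥bis P9·P3 via (32.2,19.835): [(0, 0) (32.5297, 0) (31.9354, 35.7499) (1.0435, 76.7956) (0.8746, 77) (0, 77)]  |A|=1829.3275
6. ⊥bis P9·P4 via (21.855,26.47): [(0, 5.4794) (0, 0) (32.5297, 0) (31.9354, 35.7499) (31.7599, 35.9831)]  |A|=675.3421
7. ⊥bis P9·P5 via (36.89,14.185): [(0, 5.4794) (0, 0) (27.678, 0) (32.4086, 7.2844) (31.9354, 35.7499) (31.7599, 35.9831)]  |A|=657.6711
8. ⊥bis P9·P6 via (31.975,46.025): [(0, 5.4794) (0, 0) (27.678, 0) (32.4086, 7.2844) (31.9354, 35.7499) (31.7599, 35.9831)]  |A|=657.6711
9. ⊥bis P9·P7 via (24.83,27.275): [(20.7206, 25.3805) (0, 5.4794) (0, 0) (27.678, 0) (32.4086, 7.2844) (32.0212, 30.5903)]  |A|=626.0765
10. ⊥bis P9·P8 via (40.195,12.105): [(20.7206, 25.3805) (0, 5.4794) (0, 0) (27.678, 0) (32.4086, 7.2844) (32.0212, 30.5903)]  |A|=626.0765
11. canonical 6-gon: [(20.7206, 25.3805) (0, 5.4794) (0, 0) (27.678, 0) (32.4086, 7.2844) (32.0212, 30.5903)]
12. shoelace: 626.0765

Area of P9's cell: 626.0765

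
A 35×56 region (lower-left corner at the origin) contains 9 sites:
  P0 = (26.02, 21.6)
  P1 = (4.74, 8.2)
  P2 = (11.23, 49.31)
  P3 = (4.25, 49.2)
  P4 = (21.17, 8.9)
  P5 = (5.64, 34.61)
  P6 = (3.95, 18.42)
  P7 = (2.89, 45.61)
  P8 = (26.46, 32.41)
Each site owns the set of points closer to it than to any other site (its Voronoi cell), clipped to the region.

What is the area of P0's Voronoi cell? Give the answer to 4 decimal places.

Area of P0's cell: 249.3596

1. box [0,35]×[0,56]: [(0, 0) (35, 0) (35, 56) (0, 56)]
2. ⊥bis P0·P1 via (15.38,14.9): [(0, 39.3244) (24.7625, 0) (35, 0) (35, 56) (0, 56)]  |A|=1473.1149
3. ⊥bis P0·P2 via (18.625,35.455): [(6.5088, 28.9881) (24.7625, 0) (35, 0) (35, 44.195)]  |A|=777.9678
4. ⊥bis P0·P3 via (15.135,35.4): [(8.0465, 29.8088) (6.6738, 28.726) (24.7625, 0) (35, 0) (35, 44.195)]  |A|=777.6987
5. ⊥bis P0·P4 via (23.595,15.25): [(8.0465, 29.8088) (6.6738, 28.726) (12.4888, 19.4913) (35, 10.8945) (35, 44.195)]  |A|=555.3032
6. ⊥bis P0·P5 via (15.83,28.105): [(21.5024, 36.9908) (11.4174, 21.1928) (12.4888, 19.4913) (35, 10.8945) (35, 44.195)]  |A|=477.491
7. ⊥bis P0·P6 via (14.985,20.01): [(21.5024, 36.9908) (14.189, 25.5344) (15.2094, 18.4524) (35, 10.8945) (35, 44.195)]  |A|=463.7037
8. ⊥bis P0·P7 via (14.455,33.605): [(21.5024, 36.9908) (14.189, 25.5344) (15.2094, 18.4524) (35, 10.8945) (35, 44.195)]  |A|=463.7037
9. ⊥bis P0·P8 via (26.24,27.005): [(15.4092, 27.4458) (14.189, 25.5344) (15.2094, 18.4524) (35, 10.8945) (35, 26.6484)]  |A|=249.3596
10. canonical 5-gon: [(15.4092, 27.4458) (14.189, 25.5344) (15.2094, 18.4524) (35, 10.8945) (35, 26.6484)]
11. shoelace: 249.3596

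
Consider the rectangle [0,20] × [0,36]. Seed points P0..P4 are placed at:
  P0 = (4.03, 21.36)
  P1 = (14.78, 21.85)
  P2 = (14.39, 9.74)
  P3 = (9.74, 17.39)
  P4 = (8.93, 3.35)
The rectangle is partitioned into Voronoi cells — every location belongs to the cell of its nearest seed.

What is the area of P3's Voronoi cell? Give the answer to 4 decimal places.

1. box [0,20]×[0,36]: [(0, 0) (20, 0) (20, 36) (0, 36)]
2. ⊥bis P3·P0 via (6.885,19.375): [(0, 9.4724) (0, 0) (20, 0) (20, 36) (18.4439, 36)]  |A|=475.3639
3. ⊥bis P3·P1 via (12.26,19.62): [(9.3453, 22.9137) (0, 9.4724) (0, 0) (20, 0) (20, 10.8735)]  |A|=331.3247
4. ⊥bis P3·P2 via (12.065,13.565): [(15.6759, 15.7599) (9.3453, 22.9137) (0, 9.4724) (0, 6.2314)]  |A|=101.3759
5. ⊥bis P3·P4 via (9.335,10.37): [(7.0277, 10.5031) (15.6759, 15.7599) (9.3453, 22.9137) (0.96, 10.8532)]  |A|=85.6304
6. canonical 4-gon: [(7.0277, 10.5031) (15.6759, 15.7599) (9.3453, 22.9137) (0.96, 10.8532)]
7. shoelace: 85.6304

Area of P3's cell: 85.6304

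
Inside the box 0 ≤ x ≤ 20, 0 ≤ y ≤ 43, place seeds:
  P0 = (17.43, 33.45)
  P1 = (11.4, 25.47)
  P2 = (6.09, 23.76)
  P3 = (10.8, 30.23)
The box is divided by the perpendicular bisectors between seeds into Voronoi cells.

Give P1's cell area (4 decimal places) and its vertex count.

1. box [0,20]×[0,43]: [(0, 0) (20, 0) (20, 43) (0, 43)]
2. ⊥bis P1·P0 via (14.415,29.46): [(0, 40.3525) (0, 0) (20, 0) (20, 25.2398)]  |A|=655.9229
3. ⊥bis P1·P2 via (8.745,24.615): [(4.8595, 36.6805) (16.6719, 0) (20, 0) (20, 25.2398)]  |A|=252.1102
4. ⊥bis P1·P3 via (11.1,27.85): [(15.7671, 28.4383) (7.8357, 27.4385) (16.6719, 0) (20, 0) (20, 25.2398)]  |A|=213.9716
5. canonical 5-gon: [(15.7671, 28.4383) (7.8357, 27.4385) (16.6719, 0) (20, 0) (20, 25.2398)]
6. shoelace: 213.9716

Area of P1's cell: 213.9716 (5 vertices)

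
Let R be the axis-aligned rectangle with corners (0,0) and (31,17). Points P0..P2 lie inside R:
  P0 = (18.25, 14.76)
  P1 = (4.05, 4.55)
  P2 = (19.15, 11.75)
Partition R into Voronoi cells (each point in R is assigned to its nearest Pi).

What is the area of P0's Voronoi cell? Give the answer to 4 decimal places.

1. box [0,31]×[0,17]: [(0, 0) (31, 0) (31, 17) (0, 17)]
2. ⊥bis P0·P1 via (11.15,9.655): [(18.0921, 0) (31, 0) (31, 17) (5.8688, 17)]  |A|=323.3322
3. ⊥bis P0·P2 via (18.7,13.255): [(10.3555, 10.76) (31, 16.9327) (31, 17) (5.8688, 17)]  |A|=79.1039
4. canonical 4-gon: [(10.3555, 10.76) (31, 16.9327) (31, 17) (5.8688, 17)]
5. shoelace: 79.1039

Area of P0's cell: 79.1039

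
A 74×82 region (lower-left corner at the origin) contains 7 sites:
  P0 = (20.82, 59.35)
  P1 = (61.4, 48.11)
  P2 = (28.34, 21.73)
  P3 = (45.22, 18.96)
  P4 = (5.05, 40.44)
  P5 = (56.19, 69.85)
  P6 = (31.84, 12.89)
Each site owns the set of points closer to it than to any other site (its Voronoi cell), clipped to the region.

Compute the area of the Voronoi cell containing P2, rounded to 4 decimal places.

Area of P2's cell: 712.4713

1. box [0,74]×[0,82]: [(0, 0) (74, 0) (74, 82) (0, 82)]
2. ⊥bis P2·P0 via (24.58,40.54): [(0, 35.6266) (0, 0) (74, 0) (74, 50.4187)]  |A|=3183.6783
3. ⊥bis P2·P1 via (44.87,34.92): [(38.2113, 43.2648) (0, 35.6266) (0, 0) (72.7342, 0)]  |A|=2254.0851
4. ⊥bis P2·P3 via (36.78,20.345): [(40.1437, 40.8431) (38.2113, 43.2648) (0, 35.6266) (0, 0) (33.4414, 0)]  |A|=1451.6662
5. ⊥bis P2·P4 via (16.695,31.085): [(40.1437, 40.8431) (38.2113, 43.2648) (24.2353, 40.4711) (0, 10.3032) (0, 0) (33.4414, 0)]  |A|=1144.8063
6. ⊥bis P2·P5 via (42.265,45.79): [(40.1437, 40.8431) (38.2113, 43.2648) (24.2353, 40.4711) (0, 10.3032) (0, 0) (33.4414, 0)]  |A|=1144.8063
7. ⊥bis P2·P6 via (30.09,17.31): [(36.7122, 19.9319) (40.1437, 40.8431) (38.2113, 43.2648) (24.2353, 40.4711) (0, 10.3032) (0, 5.3965)]  |A|=712.4713
8. canonical 6-gon: [(36.7122, 19.9319) (40.1437, 40.8431) (38.2113, 43.2648) (24.2353, 40.4711) (0, 10.3032) (0, 5.3965)]
9. shoelace: 712.4713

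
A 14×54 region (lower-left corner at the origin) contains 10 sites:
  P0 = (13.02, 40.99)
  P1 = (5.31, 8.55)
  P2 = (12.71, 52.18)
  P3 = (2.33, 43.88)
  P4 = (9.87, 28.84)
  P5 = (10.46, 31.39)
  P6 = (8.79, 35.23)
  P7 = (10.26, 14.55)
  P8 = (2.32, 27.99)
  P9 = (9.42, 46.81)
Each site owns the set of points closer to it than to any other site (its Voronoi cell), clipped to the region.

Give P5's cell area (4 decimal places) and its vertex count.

1. box [0,14]×[0,54]: [(0, 0) (14, 0) (14, 54) (0, 54)]
2. ⊥bis P5·P0 via (11.74,36.19): [(0, 39.3207) (0, 0) (14, 0) (14, 35.5873)]  |A|=524.356
3. ⊥bis P5·P1 via (7.885,19.97): [(0, 39.3207) (0, 21.7479) (14, 18.5912) (14, 35.5873)]  |A|=241.9823
4. ⊥bis P5·P2 via (11.585,41.785): [(0, 39.3207) (0, 21.7479) (14, 18.5912) (14, 35.5873)]  |A|=241.9823
5. ⊥bis P5·P3 via (6.395,37.635): [(6.3736, 37.621) (0, 33.4724) (0, 21.7479) (14, 18.5912) (14, 35.5873)]  |A|=223.345
6. ⊥bis P5·P4 via (10.165,30.115): [(6.3736, 37.621) (0, 33.4724) (0, 32.4669) (14, 29.2277) (14, 35.5873)]  |A|=73.8566
7. ⊥bis P5·P6 via (9.625,33.31): [(5.0172, 31.3061) (14, 29.2277) (14, 35.2127)]  |A|=26.8811
8. ⊥bis P5·P7 via (10.36,22.97): [(5.0172, 31.3061) (14, 29.2277) (14, 35.2127)]  |A|=26.8811
9. ⊥bis P5·P8 via (6.39,29.69): [(5.6077, 31.5629) (5.7896, 31.1273) (14, 29.2277) (14, 35.2127)]  |A|=26.7291
10. ⊥bis P5·P9 via (9.94,39.1): [(5.6077, 31.5629) (5.7896, 31.1273) (14, 29.2277) (14, 35.2127)]  |A|=26.7291
11. canonical 4-gon: [(5.6077, 31.5629) (5.7896, 31.1273) (14, 29.2277) (14, 35.2127)]
12. shoelace: 26.7291

Area of P5's cell: 26.7291 (4 vertices)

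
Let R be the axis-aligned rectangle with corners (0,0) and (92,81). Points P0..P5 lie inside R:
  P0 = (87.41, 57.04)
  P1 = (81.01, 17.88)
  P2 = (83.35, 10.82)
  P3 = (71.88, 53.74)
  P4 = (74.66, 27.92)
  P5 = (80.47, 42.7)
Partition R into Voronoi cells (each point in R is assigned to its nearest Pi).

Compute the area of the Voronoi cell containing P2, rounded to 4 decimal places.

1. box [0,92]×[0,81]: [(0, 0) (92, 0) (92, 81) (0, 81)]
2. ⊥bis P2·P0 via (85.38,33.93): [(0, 41.4298) (0, 0) (92, 0) (92, 33.3485)]  |A|=3439.8036
3. ⊥bis P2·P1 via (82.18,14.35): [(38.8847, 0) (92, 0) (92, 17.6048)]  |A|=467.5418
4. ⊥bis P2·P3 via (77.615,32.28): [(38.8847, 0) (92, 0) (92, 17.6048)]  |A|=467.5418
5. ⊥bis P2·P4 via (79.005,19.37): [(44.648, 1.9102) (40.8891, 0) (92, 0) (92, 17.6048)]  |A|=465.6273
6. ⊥bis P2·P5 via (81.91,26.76): [(44.648, 1.9102) (40.8891, 0) (92, 0) (92, 17.6048)]  |A|=465.6273
7. canonical 4-gon: [(44.648, 1.9102) (40.8891, 0) (92, 0) (92, 17.6048)]
8. shoelace: 465.6273

Area of P2's cell: 465.6273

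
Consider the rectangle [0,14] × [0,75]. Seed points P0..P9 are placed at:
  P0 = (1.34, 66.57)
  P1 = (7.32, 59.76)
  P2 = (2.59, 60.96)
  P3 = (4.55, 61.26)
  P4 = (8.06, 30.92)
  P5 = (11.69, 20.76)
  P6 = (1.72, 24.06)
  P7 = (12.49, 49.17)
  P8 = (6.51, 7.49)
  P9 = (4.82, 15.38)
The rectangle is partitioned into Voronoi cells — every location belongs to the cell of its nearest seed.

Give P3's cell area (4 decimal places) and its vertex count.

1. box [0,14]×[0,75]: [(0, 0) (14, 0) (14, 75) (0, 75)]
2. ⊥bis P3·P0 via (2.945,63.915): [(0, 62.1347) (0, 0) (14, 0) (14, 70.598)]  |A|=929.1286
3. ⊥bis P3·P1 via (5.935,60.51): [(10.1314, 68.2593) (0, 62.1347) (0, 49.55)]  |A|=63.7499
4. ⊥bis P3·P2 via (3.57,61.11): [(4.1628, 57.2373) (10.1314, 68.2593) (3.1241, 64.0233)]  |A|=25.9756
5. ⊥bis P3·P4 via (6.305,46.09): [(4.1628, 57.2373) (10.1314, 68.2593) (3.1241, 64.0233)]  |A|=25.9756
6. ⊥bis P3·P5 via (8.12,41.01): [(4.1628, 57.2373) (10.1314, 68.2593) (3.1241, 64.0233)]  |A|=25.9756
7. ⊥bis P3·P6 via (3.135,42.66): [(4.1628, 57.2373) (10.1314, 68.2593) (3.1241, 64.0233)]  |A|=25.9756
8. ⊥bis P3·P7 via (8.52,55.215): [(4.1628, 57.2373) (10.1314, 68.2593) (3.1241, 64.0233)]  |A|=25.9756
9. ⊥bis P3·P8 via (5.53,34.375): [(4.1628, 57.2373) (10.1314, 68.2593) (3.1241, 64.0233)]  |A|=25.9756
10. ⊥bis P3·P9 via (4.685,38.32): [(4.1628, 57.2373) (10.1314, 68.2593) (3.1241, 64.0233)]  |A|=25.9756
11. canonical 3-gon: [(4.1628, 57.2373) (10.1314, 68.2593) (3.1241, 64.0233)]
12. shoelace: 25.9756

Area of P3's cell: 25.9756 (3 vertices)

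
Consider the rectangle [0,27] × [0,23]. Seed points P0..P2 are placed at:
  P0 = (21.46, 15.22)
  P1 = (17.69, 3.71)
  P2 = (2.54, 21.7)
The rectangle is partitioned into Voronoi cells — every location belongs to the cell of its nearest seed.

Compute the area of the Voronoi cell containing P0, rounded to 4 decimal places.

1. box [0,27]×[0,23]: [(0, 0) (27, 0) (27, 23) (0, 23)]
2. ⊥bis P0·P1 via (19.575,9.465): [(0, 15.8766) (27, 7.033) (27, 23) (0, 23)]  |A|=311.72
3. ⊥bis P0·P2 via (12,18.46): [(9.9941, 12.6032) (27, 7.033) (27, 23) (13.5549, 23)]  |A|=205.6601
4. canonical 4-gon: [(9.9941, 12.6032) (27, 7.033) (27, 23) (13.5549, 23)]
5. shoelace: 205.6601

Area of P0's cell: 205.6601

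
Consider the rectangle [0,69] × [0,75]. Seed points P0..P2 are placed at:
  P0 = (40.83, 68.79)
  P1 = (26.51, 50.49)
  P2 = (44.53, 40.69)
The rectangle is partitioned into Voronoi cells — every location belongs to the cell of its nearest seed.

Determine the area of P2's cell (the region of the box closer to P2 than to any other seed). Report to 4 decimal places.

Area of P2's cell: 2420.3705

1. box [0,69]×[0,75]: [(0, 0) (69, 0) (69, 75) (0, 75)]
2. ⊥bis P2·P0 via (42.68,54.74): [(0, 49.1202) (0, 0) (69, 0) (69, 58.2056)]  |A|=3702.7414
3. ⊥bis P2·P1 via (35.52,45.59): [(40.3277, 54.4303) (10.7263, 0) (69, 0) (69, 58.2056)]  |A|=2420.3705
4. canonical 4-gon: [(40.3277, 54.4303) (10.7263, 0) (69, 0) (69, 58.2056)]
5. shoelace: 2420.3705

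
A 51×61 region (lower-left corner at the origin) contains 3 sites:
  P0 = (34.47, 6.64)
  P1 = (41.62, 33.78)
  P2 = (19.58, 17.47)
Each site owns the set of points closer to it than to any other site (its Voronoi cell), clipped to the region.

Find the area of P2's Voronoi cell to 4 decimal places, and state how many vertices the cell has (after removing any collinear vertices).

1. box [0,51]×[0,61]: [(0, 0) (51, 0) (51, 61) (0, 61)]
2. ⊥bis P2·P0 via (27.025,12.055): [(0, 0) (18.257, 0) (51, 45.0179) (51, 61) (0, 61)]  |A|=2373.9899
3. ⊥bis P2·P1 via (30.6,25.625): [(0, 0) (18.257, 0) (33.7747, 21.335) (4.4219, 61) (0, 61)]  |A|=1312.5804
4. canonical 5-gon: [(0, 0) (18.257, 0) (33.7747, 21.335) (4.4219, 61) (0, 61)]
5. shoelace: 1312.5804

Area of P2's cell: 1312.5804 (5 vertices)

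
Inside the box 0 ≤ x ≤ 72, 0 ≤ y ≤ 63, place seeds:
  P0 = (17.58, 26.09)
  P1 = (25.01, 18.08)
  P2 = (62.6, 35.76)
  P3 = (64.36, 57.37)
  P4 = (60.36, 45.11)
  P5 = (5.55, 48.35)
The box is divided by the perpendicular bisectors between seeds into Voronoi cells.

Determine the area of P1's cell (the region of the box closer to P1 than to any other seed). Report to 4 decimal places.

Area of P1's cell: 1119.3986

1. box [0,72]×[0,63]: [(0, 0) (72, 0) (72, 63) (0, 63)]
2. ⊥bis P1·P0 via (21.295,22.085): [(0, 2.332) (0, 0) (72, 0) (72, 63) (65.4039, 63)]  |A|=2552.0367
3. ⊥bis P1·P2 via (43.805,26.92): [(38.5507, 38.0913) (0, 2.332) (0, 0) (56.4665, 0)]  |A|=1120.3893
4. ⊥bis P1·P3 via (44.685,37.725): [(38.5507, 38.0913) (0, 2.332) (0, 0) (56.4665, 0)]  |A|=1120.3893
5. ⊥bis P1·P4 via (42.685,31.595): [(39.882, 35.2607) (38.0634, 37.6392) (0, 2.332) (0, 0) (56.4665, 0)]  |A|=1119.3986
6. ⊥bis P1·P5 via (15.28,33.215): [(39.882, 35.2607) (38.0634, 37.6392) (0, 2.332) (0, 0) (56.4665, 0)]  |A|=1119.3986
7. canonical 5-gon: [(39.882, 35.2607) (38.0634, 37.6392) (0, 2.332) (0, 0) (56.4665, 0)]
8. shoelace: 1119.3986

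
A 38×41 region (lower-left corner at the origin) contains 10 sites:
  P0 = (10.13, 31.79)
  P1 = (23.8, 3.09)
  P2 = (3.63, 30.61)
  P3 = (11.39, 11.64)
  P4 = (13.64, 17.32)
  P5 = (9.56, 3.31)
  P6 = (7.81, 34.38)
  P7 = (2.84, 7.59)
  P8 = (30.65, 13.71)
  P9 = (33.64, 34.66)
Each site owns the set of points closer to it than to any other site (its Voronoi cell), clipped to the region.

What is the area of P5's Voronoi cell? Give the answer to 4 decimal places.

Area of P5's cell: 83.1067

1. box [0,38]×[0,41]: [(0, 0) (38, 0) (38, 41) (0, 41)]
2. ⊥bis P5·P0 via (9.845,17.55): [(0, 17.747) (0, 0) (38, 0) (38, 16.9865)]  |A|=659.9373
3. ⊥bis P5·P1 via (16.68,3.2): [(16.8995, 17.4088) (0, 17.747) (0, 0) (16.6306, 0)]  |A|=294.7173
4. ⊥bis P5·P2 via (6.595,16.96): [(16.8995, 17.4088) (9.3562, 17.5598) (0, 15.5275) (0, 0) (16.6306, 0)]  |A|=284.3339
5. ⊥bis P5·P3 via (10.475,7.475): [(16.7248, 6.102) (0, 9.7762) (0, 0) (16.6306, 0)]  |A|=132.4927
6. ⊥bis P5·P4 via (11.6,10.315): [(16.7248, 6.102) (0, 9.7762) (0, 0) (16.6306, 0)]  |A|=132.4927
7. ⊥bis P5·P6 via (8.685,18.845): [(16.7248, 6.102) (0, 9.7762) (0, 0) (16.6306, 0)]  |A|=132.4927
8. ⊥bis P5·P7 via (6.2,5.45): [(16.7248, 6.102) (7.8562, 8.0503) (2.7289, 0) (16.6306, 0)]  |A|=83.1067
9. ⊥bis P5·P8 via (20.105,8.51): [(16.7248, 6.102) (7.8562, 8.0503) (2.7289, 0) (16.6306, 0)]  |A|=83.1067
10. ⊥bis P5·P9 via (21.6,18.985): [(16.7248, 6.102) (7.8562, 8.0503) (2.7289, 0) (16.6306, 0)]  |A|=83.1067
11. canonical 4-gon: [(16.7248, 6.102) (7.8562, 8.0503) (2.7289, 0) (16.6306, 0)]
12. shoelace: 83.1067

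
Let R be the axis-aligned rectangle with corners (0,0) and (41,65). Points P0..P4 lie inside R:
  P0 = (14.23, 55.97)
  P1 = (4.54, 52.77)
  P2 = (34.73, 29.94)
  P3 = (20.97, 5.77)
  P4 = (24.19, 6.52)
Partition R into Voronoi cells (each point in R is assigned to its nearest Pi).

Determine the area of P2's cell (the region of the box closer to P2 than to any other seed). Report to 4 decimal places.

Area of P2's cell: 723.7170

1. box [0,41]×[0,65]: [(0, 0) (41, 0) (41, 65) (0, 65)]
2. ⊥bis P2·P0 via (24.48,42.955): [(0, 23.6757) (0, 0) (41, 0) (41, 55.9654)]  |A|=1632.6421
3. ⊥bis P2·P1 via (19.635,41.355): [(15.4922, 35.8766) (0, 15.39) (0, 0) (41, 0) (41, 55.9654)]  |A|=1568.4603
4. ⊥bis P2·P3 via (27.85,17.855): [(15.4922, 35.8766) (9.6845, 28.1966) (41, 10.3687) (41, 55.9654)]  |A|=753.5566
5. ⊥bis P2·P4 via (29.46,18.23): [(15.4922, 35.8766) (9.6845, 28.1966) (18.6299, 23.104) (41, 13.0365) (41, 55.9654)]  |A|=723.717
6. canonical 5-gon: [(15.4922, 35.8766) (9.6845, 28.1966) (18.6299, 23.104) (41, 13.0365) (41, 55.9654)]
7. shoelace: 723.717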